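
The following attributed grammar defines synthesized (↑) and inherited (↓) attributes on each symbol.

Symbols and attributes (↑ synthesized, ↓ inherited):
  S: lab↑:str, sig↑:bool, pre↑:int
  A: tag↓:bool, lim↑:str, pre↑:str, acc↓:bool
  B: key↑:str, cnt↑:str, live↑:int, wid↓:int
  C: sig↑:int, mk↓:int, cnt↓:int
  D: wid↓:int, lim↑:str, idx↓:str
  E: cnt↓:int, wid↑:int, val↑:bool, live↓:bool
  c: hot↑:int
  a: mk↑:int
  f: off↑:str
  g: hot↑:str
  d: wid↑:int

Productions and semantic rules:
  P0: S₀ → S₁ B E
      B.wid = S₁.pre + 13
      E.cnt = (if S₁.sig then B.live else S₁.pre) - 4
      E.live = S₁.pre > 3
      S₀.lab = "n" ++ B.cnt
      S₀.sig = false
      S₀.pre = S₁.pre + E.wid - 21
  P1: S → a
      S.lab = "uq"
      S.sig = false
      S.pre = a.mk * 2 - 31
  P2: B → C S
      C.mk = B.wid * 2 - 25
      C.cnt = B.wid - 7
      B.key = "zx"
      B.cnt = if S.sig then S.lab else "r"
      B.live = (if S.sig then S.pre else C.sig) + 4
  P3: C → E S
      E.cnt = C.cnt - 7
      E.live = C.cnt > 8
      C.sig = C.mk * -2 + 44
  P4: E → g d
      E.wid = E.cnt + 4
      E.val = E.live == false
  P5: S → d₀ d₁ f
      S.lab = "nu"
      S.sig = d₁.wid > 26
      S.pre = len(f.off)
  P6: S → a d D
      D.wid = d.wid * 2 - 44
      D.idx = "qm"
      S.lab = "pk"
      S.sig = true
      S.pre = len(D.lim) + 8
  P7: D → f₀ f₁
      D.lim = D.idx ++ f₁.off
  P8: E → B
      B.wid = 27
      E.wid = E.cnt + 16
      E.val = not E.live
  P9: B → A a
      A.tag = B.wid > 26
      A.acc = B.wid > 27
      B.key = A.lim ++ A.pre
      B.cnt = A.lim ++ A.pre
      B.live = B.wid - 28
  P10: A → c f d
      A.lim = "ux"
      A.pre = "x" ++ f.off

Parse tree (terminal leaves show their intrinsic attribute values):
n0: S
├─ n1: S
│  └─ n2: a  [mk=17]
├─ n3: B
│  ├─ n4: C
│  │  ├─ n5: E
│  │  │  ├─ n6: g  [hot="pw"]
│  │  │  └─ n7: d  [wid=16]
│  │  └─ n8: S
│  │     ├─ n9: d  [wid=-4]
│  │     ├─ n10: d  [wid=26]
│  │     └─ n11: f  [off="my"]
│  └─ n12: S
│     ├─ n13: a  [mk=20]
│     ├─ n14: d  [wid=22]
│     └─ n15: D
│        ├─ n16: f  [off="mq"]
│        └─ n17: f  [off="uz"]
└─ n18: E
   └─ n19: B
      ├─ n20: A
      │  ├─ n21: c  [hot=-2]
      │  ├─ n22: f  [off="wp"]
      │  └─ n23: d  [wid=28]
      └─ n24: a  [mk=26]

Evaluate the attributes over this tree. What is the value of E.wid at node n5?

6

1. n2.mk = 17  [terminal]
2. n1.lab = "uq"  ["uq"]
3. n1.sig = false  [false]
4. n1.pre = 3  [a.mk * 2 - 31]
5. n3.wid = 16  [S₁.pre + 13]
6. n4.mk = 7  [B.wid * 2 - 25]
7. n4.cnt = 9  [B.wid - 7]
8. n5.cnt = 2  [C.cnt - 7]
9. n5.live = true  [C.cnt > 8]
10. n6.hot = "pw"  [terminal]
11. n7.wid = 16  [terminal]
12. n5.wid = 6  [E.cnt + 4]
13. n5.val = false  [E.live == false]
14. n9.wid = -4  [terminal]
15. n10.wid = 26  [terminal]
16. n11.off = "my"  [terminal]
17. n8.lab = "nu"  ["nu"]
18. n8.sig = false  [d₁.wid > 26]
19. n8.pre = 2  [len(f.off)]
20. n4.sig = 30  [C.mk * -2 + 44]
21. n13.mk = 20  [terminal]
22. n14.wid = 22  [terminal]
23. n15.wid = 0  [d.wid * 2 - 44]
24. n15.idx = "qm"  ["qm"]
25. n16.off = "mq"  [terminal]
26. n17.off = "uz"  [terminal]
27. n15.lim = "qmuz"  [D.idx ++ f₁.off]
28. n12.lab = "pk"  ["pk"]
29. n12.sig = true  [true]
30. n12.pre = 12  [len(D.lim) + 8]
31. n3.key = "zx"  ["zx"]
32. n3.cnt = "pk"  [if S.sig then S.lab else "r"]
33. n3.live = 16  [(if S.sig then S.pre else C.sig) + 4]
34. n18.cnt = -1  [(if S₁.sig then B.live else S₁.pre) - 4]
35. n18.live = false  [S₁.pre > 3]
36. n19.wid = 27  [27]
37. n20.tag = true  [B.wid > 26]
38. n20.acc = false  [B.wid > 27]
39. n21.hot = -2  [terminal]
40. n22.off = "wp"  [terminal]
41. n23.wid = 28  [terminal]
42. n20.lim = "ux"  ["ux"]
43. n20.pre = "xwp"  ["x" ++ f.off]
44. n24.mk = 26  [terminal]
45. n19.key = "uxxwp"  [A.lim ++ A.pre]
46. n19.cnt = "uxxwp"  [A.lim ++ A.pre]
47. n19.live = -1  [B.wid - 28]
48. n18.wid = 15  [E.cnt + 16]
49. n18.val = true  [not E.live]
50. n0.lab = "npk"  ["n" ++ B.cnt]
51. n0.sig = false  [false]
52. n0.pre = -3  [S₁.pre + E.wid - 21]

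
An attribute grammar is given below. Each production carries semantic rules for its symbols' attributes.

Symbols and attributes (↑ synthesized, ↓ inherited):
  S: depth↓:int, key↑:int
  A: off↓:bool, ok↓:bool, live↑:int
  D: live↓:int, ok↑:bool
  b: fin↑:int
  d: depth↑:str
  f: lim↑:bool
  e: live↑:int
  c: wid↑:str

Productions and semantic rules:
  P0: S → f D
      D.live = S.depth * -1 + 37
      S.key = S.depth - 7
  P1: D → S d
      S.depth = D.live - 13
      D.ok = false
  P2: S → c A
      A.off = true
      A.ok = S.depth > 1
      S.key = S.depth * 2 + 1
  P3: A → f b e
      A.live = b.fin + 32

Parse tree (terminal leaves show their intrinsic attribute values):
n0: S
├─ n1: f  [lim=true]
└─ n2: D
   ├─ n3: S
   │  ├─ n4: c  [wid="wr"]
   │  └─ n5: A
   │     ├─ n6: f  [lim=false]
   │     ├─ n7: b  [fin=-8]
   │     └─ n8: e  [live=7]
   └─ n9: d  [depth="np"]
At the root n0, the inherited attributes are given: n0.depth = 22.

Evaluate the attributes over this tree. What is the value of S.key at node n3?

5

1. n0.depth = 22  [given at root]
2. n1.lim = true  [terminal]
3. n2.live = 15  [S.depth * -1 + 37]
4. n3.depth = 2  [D.live - 13]
5. n4.wid = "wr"  [terminal]
6. n5.off = true  [true]
7. n5.ok = true  [S.depth > 1]
8. n6.lim = false  [terminal]
9. n7.fin = -8  [terminal]
10. n8.live = 7  [terminal]
11. n5.live = 24  [b.fin + 32]
12. n3.key = 5  [S.depth * 2 + 1]
13. n9.depth = "np"  [terminal]
14. n2.ok = false  [false]
15. n0.key = 15  [S.depth - 7]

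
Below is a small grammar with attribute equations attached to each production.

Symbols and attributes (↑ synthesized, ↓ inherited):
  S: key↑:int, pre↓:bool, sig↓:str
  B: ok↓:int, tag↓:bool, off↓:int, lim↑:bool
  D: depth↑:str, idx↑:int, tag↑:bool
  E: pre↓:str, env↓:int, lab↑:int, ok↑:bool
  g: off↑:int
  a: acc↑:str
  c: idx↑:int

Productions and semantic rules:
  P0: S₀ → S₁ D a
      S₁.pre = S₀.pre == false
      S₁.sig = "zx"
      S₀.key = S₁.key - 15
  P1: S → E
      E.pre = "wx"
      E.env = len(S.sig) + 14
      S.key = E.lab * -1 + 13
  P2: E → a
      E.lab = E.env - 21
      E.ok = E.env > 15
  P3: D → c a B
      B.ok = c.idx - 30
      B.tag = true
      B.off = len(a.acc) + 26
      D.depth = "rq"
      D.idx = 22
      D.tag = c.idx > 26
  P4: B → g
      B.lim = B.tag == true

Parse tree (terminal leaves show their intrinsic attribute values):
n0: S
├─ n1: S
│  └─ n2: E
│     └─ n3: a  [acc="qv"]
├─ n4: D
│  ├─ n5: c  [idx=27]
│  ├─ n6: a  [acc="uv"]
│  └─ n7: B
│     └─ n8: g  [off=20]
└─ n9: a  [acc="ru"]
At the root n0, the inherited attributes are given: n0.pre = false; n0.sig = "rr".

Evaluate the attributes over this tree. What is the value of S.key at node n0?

1. n0.pre = false  [given at root]
2. n0.sig = "rr"  [given at root]
3. n1.pre = true  [S₀.pre == false]
4. n1.sig = "zx"  ["zx"]
5. n2.pre = "wx"  ["wx"]
6. n2.env = 16  [len(S.sig) + 14]
7. n3.acc = "qv"  [terminal]
8. n2.lab = -5  [E.env - 21]
9. n2.ok = true  [E.env > 15]
10. n1.key = 18  [E.lab * -1 + 13]
11. n5.idx = 27  [terminal]
12. n6.acc = "uv"  [terminal]
13. n7.ok = -3  [c.idx - 30]
14. n7.tag = true  [true]
15. n7.off = 28  [len(a.acc) + 26]
16. n8.off = 20  [terminal]
17. n7.lim = true  [B.tag == true]
18. n4.depth = "rq"  ["rq"]
19. n4.idx = 22  [22]
20. n4.tag = true  [c.idx > 26]
21. n9.acc = "ru"  [terminal]
22. n0.key = 3  [S₁.key - 15]

3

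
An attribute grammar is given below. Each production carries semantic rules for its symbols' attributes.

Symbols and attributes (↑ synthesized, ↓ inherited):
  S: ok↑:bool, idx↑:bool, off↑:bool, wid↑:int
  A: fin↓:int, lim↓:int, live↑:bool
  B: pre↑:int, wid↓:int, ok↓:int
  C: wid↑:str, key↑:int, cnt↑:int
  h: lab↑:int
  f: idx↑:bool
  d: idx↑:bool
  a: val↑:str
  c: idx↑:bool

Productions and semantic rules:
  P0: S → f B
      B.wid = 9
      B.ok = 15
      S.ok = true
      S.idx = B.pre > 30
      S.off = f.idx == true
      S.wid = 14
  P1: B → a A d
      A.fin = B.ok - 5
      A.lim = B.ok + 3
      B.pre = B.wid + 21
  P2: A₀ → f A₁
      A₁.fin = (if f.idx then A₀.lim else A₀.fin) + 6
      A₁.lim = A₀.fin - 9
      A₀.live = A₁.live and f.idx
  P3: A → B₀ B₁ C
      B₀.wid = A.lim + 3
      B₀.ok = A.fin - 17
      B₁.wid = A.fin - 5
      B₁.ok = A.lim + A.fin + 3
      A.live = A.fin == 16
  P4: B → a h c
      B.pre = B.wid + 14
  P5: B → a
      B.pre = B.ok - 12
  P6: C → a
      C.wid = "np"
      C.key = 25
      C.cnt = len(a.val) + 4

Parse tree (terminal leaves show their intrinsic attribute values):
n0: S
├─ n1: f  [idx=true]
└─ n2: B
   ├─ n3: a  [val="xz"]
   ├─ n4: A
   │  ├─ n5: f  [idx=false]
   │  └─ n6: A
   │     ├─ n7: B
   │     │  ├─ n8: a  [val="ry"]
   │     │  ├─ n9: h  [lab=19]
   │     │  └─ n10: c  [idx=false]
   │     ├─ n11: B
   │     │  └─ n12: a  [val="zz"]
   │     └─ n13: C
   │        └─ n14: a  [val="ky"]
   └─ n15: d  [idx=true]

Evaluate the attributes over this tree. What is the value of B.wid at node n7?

1. n1.idx = true  [terminal]
2. n2.wid = 9  [9]
3. n2.ok = 15  [15]
4. n3.val = "xz"  [terminal]
5. n4.fin = 10  [B.ok - 5]
6. n4.lim = 18  [B.ok + 3]
7. n5.idx = false  [terminal]
8. n6.fin = 16  [(if f.idx then A₀.lim else A₀.fin) + 6]
9. n6.lim = 1  [A₀.fin - 9]
10. n7.wid = 4  [A.lim + 3]
11. n7.ok = -1  [A.fin - 17]
12. n8.val = "ry"  [terminal]
13. n9.lab = 19  [terminal]
14. n10.idx = false  [terminal]
15. n7.pre = 18  [B.wid + 14]
16. n11.wid = 11  [A.fin - 5]
17. n11.ok = 20  [A.lim + A.fin + 3]
18. n12.val = "zz"  [terminal]
19. n11.pre = 8  [B.ok - 12]
20. n14.val = "ky"  [terminal]
21. n13.wid = "np"  ["np"]
22. n13.key = 25  [25]
23. n13.cnt = 6  [len(a.val) + 4]
24. n6.live = true  [A.fin == 16]
25. n4.live = false  [A₁.live and f.idx]
26. n15.idx = true  [terminal]
27. n2.pre = 30  [B.wid + 21]
28. n0.ok = true  [true]
29. n0.idx = false  [B.pre > 30]
30. n0.off = true  [f.idx == true]
31. n0.wid = 14  [14]

4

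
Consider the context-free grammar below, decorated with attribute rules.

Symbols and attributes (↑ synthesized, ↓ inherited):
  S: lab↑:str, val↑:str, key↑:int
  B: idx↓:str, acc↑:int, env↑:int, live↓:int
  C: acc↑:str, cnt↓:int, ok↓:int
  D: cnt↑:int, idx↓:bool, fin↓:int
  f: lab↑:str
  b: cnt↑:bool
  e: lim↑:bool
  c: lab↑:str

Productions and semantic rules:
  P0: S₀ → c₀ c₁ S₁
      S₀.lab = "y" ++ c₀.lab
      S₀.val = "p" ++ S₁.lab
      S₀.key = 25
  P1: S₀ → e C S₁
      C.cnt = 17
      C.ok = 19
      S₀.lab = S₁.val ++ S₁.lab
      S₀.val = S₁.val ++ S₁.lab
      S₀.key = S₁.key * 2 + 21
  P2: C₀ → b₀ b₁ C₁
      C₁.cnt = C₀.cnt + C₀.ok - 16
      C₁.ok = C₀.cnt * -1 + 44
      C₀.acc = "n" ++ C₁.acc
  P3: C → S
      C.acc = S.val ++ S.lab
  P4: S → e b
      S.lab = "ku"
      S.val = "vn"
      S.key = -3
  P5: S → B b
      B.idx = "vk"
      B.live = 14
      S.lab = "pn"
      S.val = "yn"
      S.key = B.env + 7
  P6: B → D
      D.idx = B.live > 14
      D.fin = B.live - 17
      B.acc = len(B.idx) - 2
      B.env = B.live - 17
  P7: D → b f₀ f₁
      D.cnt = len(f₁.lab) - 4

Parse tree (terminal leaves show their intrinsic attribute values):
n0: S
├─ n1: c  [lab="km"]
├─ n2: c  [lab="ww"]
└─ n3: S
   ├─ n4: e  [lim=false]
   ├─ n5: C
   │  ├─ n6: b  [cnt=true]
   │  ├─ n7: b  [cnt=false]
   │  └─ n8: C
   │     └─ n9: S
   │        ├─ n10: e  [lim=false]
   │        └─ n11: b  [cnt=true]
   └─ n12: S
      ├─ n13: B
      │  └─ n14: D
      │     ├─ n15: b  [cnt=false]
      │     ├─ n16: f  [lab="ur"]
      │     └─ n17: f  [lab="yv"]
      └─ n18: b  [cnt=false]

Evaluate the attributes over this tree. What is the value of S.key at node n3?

1. n1.lab = "km"  [terminal]
2. n2.lab = "ww"  [terminal]
3. n4.lim = false  [terminal]
4. n5.cnt = 17  [17]
5. n5.ok = 19  [19]
6. n6.cnt = true  [terminal]
7. n7.cnt = false  [terminal]
8. n8.cnt = 20  [C₀.cnt + C₀.ok - 16]
9. n8.ok = 27  [C₀.cnt * -1 + 44]
10. n10.lim = false  [terminal]
11. n11.cnt = true  [terminal]
12. n9.lab = "ku"  ["ku"]
13. n9.val = "vn"  ["vn"]
14. n9.key = -3  [-3]
15. n8.acc = "vnku"  [S.val ++ S.lab]
16. n5.acc = "nvnku"  ["n" ++ C₁.acc]
17. n13.idx = "vk"  ["vk"]
18. n13.live = 14  [14]
19. n14.idx = false  [B.live > 14]
20. n14.fin = -3  [B.live - 17]
21. n15.cnt = false  [terminal]
22. n16.lab = "ur"  [terminal]
23. n17.lab = "yv"  [terminal]
24. n14.cnt = -2  [len(f₁.lab) - 4]
25. n13.acc = 0  [len(B.idx) - 2]
26. n13.env = -3  [B.live - 17]
27. n18.cnt = false  [terminal]
28. n12.lab = "pn"  ["pn"]
29. n12.val = "yn"  ["yn"]
30. n12.key = 4  [B.env + 7]
31. n3.lab = "ynpn"  [S₁.val ++ S₁.lab]
32. n3.val = "ynpn"  [S₁.val ++ S₁.lab]
33. n3.key = 29  [S₁.key * 2 + 21]
34. n0.lab = "ykm"  ["y" ++ c₀.lab]
35. n0.val = "pynpn"  ["p" ++ S₁.lab]
36. n0.key = 25  [25]

29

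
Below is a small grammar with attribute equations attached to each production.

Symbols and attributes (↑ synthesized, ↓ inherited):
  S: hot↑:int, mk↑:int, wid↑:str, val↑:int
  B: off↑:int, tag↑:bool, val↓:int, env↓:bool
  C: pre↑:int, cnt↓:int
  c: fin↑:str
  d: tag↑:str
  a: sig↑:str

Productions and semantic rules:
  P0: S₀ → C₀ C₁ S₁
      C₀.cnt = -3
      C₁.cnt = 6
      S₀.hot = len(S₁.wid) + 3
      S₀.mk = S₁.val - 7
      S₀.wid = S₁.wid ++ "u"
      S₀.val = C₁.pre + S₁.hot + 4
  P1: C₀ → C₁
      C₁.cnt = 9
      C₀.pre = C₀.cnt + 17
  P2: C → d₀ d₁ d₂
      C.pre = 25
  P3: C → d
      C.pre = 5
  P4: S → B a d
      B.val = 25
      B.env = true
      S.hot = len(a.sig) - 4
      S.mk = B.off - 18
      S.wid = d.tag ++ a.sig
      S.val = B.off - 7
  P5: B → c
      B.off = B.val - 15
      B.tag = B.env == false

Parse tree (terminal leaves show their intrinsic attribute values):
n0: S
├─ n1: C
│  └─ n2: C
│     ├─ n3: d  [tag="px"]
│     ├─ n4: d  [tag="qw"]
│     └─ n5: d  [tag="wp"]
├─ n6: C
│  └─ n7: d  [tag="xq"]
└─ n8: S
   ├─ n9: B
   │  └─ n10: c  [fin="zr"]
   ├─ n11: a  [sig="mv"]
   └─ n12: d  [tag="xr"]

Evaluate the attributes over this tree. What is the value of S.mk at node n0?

1. n1.cnt = -3  [-3]
2. n2.cnt = 9  [9]
3. n3.tag = "px"  [terminal]
4. n4.tag = "qw"  [terminal]
5. n5.tag = "wp"  [terminal]
6. n2.pre = 25  [25]
7. n1.pre = 14  [C₀.cnt + 17]
8. n6.cnt = 6  [6]
9. n7.tag = "xq"  [terminal]
10. n6.pre = 5  [5]
11. n9.val = 25  [25]
12. n9.env = true  [true]
13. n10.fin = "zr"  [terminal]
14. n9.off = 10  [B.val - 15]
15. n9.tag = false  [B.env == false]
16. n11.sig = "mv"  [terminal]
17. n12.tag = "xr"  [terminal]
18. n8.hot = -2  [len(a.sig) - 4]
19. n8.mk = -8  [B.off - 18]
20. n8.wid = "xrmv"  [d.tag ++ a.sig]
21. n8.val = 3  [B.off - 7]
22. n0.hot = 7  [len(S₁.wid) + 3]
23. n0.mk = -4  [S₁.val - 7]
24. n0.wid = "xrmvu"  [S₁.wid ++ "u"]
25. n0.val = 7  [C₁.pre + S₁.hot + 4]

-4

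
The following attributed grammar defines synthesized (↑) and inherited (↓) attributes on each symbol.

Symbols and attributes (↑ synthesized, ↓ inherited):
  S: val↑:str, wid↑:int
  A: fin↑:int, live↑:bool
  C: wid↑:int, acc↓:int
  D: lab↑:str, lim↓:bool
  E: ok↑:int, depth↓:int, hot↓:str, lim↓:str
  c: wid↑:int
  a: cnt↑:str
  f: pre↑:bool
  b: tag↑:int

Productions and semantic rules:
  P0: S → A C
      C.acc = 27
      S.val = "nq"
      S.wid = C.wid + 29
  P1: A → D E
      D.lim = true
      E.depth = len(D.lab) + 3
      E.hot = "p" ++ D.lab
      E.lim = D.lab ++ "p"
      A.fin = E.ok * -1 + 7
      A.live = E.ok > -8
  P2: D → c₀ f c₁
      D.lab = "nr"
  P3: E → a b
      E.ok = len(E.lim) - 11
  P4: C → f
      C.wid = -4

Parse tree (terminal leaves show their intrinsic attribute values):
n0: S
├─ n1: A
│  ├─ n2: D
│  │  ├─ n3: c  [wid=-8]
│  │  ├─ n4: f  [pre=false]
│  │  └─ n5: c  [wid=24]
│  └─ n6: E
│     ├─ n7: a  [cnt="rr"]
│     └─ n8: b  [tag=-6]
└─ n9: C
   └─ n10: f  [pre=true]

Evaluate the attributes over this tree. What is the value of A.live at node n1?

1. n2.lim = true  [true]
2. n3.wid = -8  [terminal]
3. n4.pre = false  [terminal]
4. n5.wid = 24  [terminal]
5. n2.lab = "nr"  ["nr"]
6. n6.depth = 5  [len(D.lab) + 3]
7. n6.hot = "pnr"  ["p" ++ D.lab]
8. n6.lim = "nrp"  [D.lab ++ "p"]
9. n7.cnt = "rr"  [terminal]
10. n8.tag = -6  [terminal]
11. n6.ok = -8  [len(E.lim) - 11]
12. n1.fin = 15  [E.ok * -1 + 7]
13. n1.live = false  [E.ok > -8]
14. n9.acc = 27  [27]
15. n10.pre = true  [terminal]
16. n9.wid = -4  [-4]
17. n0.val = "nq"  ["nq"]
18. n0.wid = 25  [C.wid + 29]

false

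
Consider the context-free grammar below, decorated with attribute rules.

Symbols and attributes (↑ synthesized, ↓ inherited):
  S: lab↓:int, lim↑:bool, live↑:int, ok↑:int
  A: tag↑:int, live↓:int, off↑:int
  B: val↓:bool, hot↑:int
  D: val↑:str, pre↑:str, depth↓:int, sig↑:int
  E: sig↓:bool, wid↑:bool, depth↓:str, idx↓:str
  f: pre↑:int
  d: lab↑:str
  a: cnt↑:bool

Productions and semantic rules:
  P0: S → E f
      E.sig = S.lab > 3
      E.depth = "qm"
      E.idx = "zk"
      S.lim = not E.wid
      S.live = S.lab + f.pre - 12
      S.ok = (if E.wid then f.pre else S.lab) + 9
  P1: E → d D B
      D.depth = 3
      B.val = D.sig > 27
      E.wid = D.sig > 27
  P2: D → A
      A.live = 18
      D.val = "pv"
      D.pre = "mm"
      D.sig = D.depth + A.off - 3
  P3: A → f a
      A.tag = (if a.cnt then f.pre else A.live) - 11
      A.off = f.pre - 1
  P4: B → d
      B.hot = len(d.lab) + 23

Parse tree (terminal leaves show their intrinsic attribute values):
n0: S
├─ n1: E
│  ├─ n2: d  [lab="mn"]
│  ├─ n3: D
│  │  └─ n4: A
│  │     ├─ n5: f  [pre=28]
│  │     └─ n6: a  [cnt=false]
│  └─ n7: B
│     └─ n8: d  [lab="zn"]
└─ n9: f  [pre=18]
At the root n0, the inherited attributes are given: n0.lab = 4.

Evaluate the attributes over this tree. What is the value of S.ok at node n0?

1. n0.lab = 4  [given at root]
2. n1.sig = true  [S.lab > 3]
3. n1.depth = "qm"  ["qm"]
4. n1.idx = "zk"  ["zk"]
5. n2.lab = "mn"  [terminal]
6. n3.depth = 3  [3]
7. n4.live = 18  [18]
8. n5.pre = 28  [terminal]
9. n6.cnt = false  [terminal]
10. n4.tag = 7  [(if a.cnt then f.pre else A.live) - 11]
11. n4.off = 27  [f.pre - 1]
12. n3.val = "pv"  ["pv"]
13. n3.pre = "mm"  ["mm"]
14. n3.sig = 27  [D.depth + A.off - 3]
15. n7.val = false  [D.sig > 27]
16. n8.lab = "zn"  [terminal]
17. n7.hot = 25  [len(d.lab) + 23]
18. n1.wid = false  [D.sig > 27]
19. n9.pre = 18  [terminal]
20. n0.lim = true  [not E.wid]
21. n0.live = 10  [S.lab + f.pre - 12]
22. n0.ok = 13  [(if E.wid then f.pre else S.lab) + 9]

13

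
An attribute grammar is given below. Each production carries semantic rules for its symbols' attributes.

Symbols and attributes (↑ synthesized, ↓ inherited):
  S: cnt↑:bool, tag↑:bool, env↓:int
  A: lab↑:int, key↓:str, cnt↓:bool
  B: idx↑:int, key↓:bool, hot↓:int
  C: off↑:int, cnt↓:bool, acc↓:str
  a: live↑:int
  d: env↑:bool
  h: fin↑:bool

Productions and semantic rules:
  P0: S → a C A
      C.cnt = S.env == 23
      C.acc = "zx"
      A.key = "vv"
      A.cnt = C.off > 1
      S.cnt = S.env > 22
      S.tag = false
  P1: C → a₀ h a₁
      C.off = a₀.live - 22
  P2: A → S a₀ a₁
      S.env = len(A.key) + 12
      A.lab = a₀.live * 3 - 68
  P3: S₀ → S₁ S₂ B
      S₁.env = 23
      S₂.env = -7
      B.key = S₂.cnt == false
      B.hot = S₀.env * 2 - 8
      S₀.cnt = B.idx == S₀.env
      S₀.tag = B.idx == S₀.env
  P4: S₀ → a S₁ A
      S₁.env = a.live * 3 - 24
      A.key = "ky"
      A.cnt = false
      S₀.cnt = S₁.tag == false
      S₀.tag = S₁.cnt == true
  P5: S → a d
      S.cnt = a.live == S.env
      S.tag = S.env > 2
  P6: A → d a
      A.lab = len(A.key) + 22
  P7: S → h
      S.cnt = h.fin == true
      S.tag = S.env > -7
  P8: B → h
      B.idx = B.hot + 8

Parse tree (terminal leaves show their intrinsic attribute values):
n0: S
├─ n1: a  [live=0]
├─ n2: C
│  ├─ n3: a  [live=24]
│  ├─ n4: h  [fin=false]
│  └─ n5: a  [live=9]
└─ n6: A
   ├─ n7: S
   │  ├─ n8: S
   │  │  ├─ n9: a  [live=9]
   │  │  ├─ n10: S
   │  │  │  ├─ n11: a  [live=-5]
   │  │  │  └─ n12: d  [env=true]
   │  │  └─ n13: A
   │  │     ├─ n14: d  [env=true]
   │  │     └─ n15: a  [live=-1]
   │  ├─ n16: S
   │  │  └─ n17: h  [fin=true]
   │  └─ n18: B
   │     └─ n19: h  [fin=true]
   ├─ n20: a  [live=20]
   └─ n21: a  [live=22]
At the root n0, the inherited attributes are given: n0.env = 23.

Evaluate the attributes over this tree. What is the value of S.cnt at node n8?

false

1. n0.env = 23  [given at root]
2. n1.live = 0  [terminal]
3. n2.cnt = true  [S.env == 23]
4. n2.acc = "zx"  ["zx"]
5. n3.live = 24  [terminal]
6. n4.fin = false  [terminal]
7. n5.live = 9  [terminal]
8. n2.off = 2  [a₀.live - 22]
9. n6.key = "vv"  ["vv"]
10. n6.cnt = true  [C.off > 1]
11. n7.env = 14  [len(A.key) + 12]
12. n8.env = 23  [23]
13. n9.live = 9  [terminal]
14. n10.env = 3  [a.live * 3 - 24]
15. n11.live = -5  [terminal]
16. n12.env = true  [terminal]
17. n10.cnt = false  [a.live == S.env]
18. n10.tag = true  [S.env > 2]
19. n13.key = "ky"  ["ky"]
20. n13.cnt = false  [false]
21. n14.env = true  [terminal]
22. n15.live = -1  [terminal]
23. n13.lab = 24  [len(A.key) + 22]
24. n8.cnt = false  [S₁.tag == false]
25. n8.tag = false  [S₁.cnt == true]
26. n16.env = -7  [-7]
27. n17.fin = true  [terminal]
28. n16.cnt = true  [h.fin == true]
29. n16.tag = false  [S.env > -7]
30. n18.key = false  [S₂.cnt == false]
31. n18.hot = 20  [S₀.env * 2 - 8]
32. n19.fin = true  [terminal]
33. n18.idx = 28  [B.hot + 8]
34. n7.cnt = false  [B.idx == S₀.env]
35. n7.tag = false  [B.idx == S₀.env]
36. n20.live = 20  [terminal]
37. n21.live = 22  [terminal]
38. n6.lab = -8  [a₀.live * 3 - 68]
39. n0.cnt = true  [S.env > 22]
40. n0.tag = false  [false]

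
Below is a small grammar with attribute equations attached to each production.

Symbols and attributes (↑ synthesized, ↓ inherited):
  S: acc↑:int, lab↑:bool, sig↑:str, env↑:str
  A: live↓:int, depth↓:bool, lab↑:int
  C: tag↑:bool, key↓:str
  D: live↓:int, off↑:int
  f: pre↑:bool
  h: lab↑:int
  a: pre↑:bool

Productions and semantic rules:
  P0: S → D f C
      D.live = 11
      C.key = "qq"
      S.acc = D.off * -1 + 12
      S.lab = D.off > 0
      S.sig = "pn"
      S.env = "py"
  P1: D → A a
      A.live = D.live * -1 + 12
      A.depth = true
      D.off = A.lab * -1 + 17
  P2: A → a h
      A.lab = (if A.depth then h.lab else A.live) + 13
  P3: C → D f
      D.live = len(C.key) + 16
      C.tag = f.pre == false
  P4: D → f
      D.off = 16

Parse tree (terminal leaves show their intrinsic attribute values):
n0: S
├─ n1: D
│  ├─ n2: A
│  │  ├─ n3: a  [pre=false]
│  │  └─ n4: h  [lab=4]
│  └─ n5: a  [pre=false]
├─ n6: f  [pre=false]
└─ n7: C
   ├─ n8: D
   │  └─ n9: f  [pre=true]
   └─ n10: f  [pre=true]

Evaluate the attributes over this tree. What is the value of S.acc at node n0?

1. n1.live = 11  [11]
2. n2.live = 1  [D.live * -1 + 12]
3. n2.depth = true  [true]
4. n3.pre = false  [terminal]
5. n4.lab = 4  [terminal]
6. n2.lab = 17  [(if A.depth then h.lab else A.live) + 13]
7. n5.pre = false  [terminal]
8. n1.off = 0  [A.lab * -1 + 17]
9. n6.pre = false  [terminal]
10. n7.key = "qq"  ["qq"]
11. n8.live = 18  [len(C.key) + 16]
12. n9.pre = true  [terminal]
13. n8.off = 16  [16]
14. n10.pre = true  [terminal]
15. n7.tag = false  [f.pre == false]
16. n0.acc = 12  [D.off * -1 + 12]
17. n0.lab = false  [D.off > 0]
18. n0.sig = "pn"  ["pn"]
19. n0.env = "py"  ["py"]

12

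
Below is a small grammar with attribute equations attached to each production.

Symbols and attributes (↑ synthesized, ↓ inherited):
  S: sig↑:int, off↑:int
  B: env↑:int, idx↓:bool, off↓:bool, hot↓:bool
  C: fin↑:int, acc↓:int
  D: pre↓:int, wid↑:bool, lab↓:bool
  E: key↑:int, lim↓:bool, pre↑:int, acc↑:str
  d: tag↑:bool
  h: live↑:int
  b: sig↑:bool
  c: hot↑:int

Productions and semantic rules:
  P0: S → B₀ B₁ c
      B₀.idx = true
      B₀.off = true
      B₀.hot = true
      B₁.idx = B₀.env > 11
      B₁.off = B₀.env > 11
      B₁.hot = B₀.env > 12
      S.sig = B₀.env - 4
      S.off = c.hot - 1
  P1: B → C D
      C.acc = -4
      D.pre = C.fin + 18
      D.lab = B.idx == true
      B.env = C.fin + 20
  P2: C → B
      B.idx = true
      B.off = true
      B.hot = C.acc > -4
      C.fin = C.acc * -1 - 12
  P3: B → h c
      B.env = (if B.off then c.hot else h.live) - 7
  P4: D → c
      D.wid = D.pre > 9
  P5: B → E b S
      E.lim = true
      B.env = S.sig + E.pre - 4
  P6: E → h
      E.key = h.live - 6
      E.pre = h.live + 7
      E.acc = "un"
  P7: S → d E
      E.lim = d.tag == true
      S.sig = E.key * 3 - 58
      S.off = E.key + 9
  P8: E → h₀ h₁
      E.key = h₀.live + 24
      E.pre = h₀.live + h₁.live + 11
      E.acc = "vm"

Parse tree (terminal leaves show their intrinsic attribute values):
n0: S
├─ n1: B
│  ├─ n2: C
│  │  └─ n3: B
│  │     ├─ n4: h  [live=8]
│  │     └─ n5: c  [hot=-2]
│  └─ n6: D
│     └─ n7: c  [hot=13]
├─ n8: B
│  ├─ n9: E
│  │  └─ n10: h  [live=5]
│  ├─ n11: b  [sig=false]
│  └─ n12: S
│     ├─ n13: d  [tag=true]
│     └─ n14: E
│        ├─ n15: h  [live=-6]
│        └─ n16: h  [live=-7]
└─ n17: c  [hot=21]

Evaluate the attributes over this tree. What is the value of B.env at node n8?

1. n1.idx = true  [true]
2. n1.off = true  [true]
3. n1.hot = true  [true]
4. n2.acc = -4  [-4]
5. n3.idx = true  [true]
6. n3.off = true  [true]
7. n3.hot = false  [C.acc > -4]
8. n4.live = 8  [terminal]
9. n5.hot = -2  [terminal]
10. n3.env = -9  [(if B.off then c.hot else h.live) - 7]
11. n2.fin = -8  [C.acc * -1 - 12]
12. n6.pre = 10  [C.fin + 18]
13. n6.lab = true  [B.idx == true]
14. n7.hot = 13  [terminal]
15. n6.wid = true  [D.pre > 9]
16. n1.env = 12  [C.fin + 20]
17. n8.idx = true  [B₀.env > 11]
18. n8.off = true  [B₀.env > 11]
19. n8.hot = false  [B₀.env > 12]
20. n9.lim = true  [true]
21. n10.live = 5  [terminal]
22. n9.key = -1  [h.live - 6]
23. n9.pre = 12  [h.live + 7]
24. n9.acc = "un"  ["un"]
25. n11.sig = false  [terminal]
26. n13.tag = true  [terminal]
27. n14.lim = true  [d.tag == true]
28. n15.live = -6  [terminal]
29. n16.live = -7  [terminal]
30. n14.key = 18  [h₀.live + 24]
31. n14.pre = -2  [h₀.live + h₁.live + 11]
32. n14.acc = "vm"  ["vm"]
33. n12.sig = -4  [E.key * 3 - 58]
34. n12.off = 27  [E.key + 9]
35. n8.env = 4  [S.sig + E.pre - 4]
36. n17.hot = 21  [terminal]
37. n0.sig = 8  [B₀.env - 4]
38. n0.off = 20  [c.hot - 1]

4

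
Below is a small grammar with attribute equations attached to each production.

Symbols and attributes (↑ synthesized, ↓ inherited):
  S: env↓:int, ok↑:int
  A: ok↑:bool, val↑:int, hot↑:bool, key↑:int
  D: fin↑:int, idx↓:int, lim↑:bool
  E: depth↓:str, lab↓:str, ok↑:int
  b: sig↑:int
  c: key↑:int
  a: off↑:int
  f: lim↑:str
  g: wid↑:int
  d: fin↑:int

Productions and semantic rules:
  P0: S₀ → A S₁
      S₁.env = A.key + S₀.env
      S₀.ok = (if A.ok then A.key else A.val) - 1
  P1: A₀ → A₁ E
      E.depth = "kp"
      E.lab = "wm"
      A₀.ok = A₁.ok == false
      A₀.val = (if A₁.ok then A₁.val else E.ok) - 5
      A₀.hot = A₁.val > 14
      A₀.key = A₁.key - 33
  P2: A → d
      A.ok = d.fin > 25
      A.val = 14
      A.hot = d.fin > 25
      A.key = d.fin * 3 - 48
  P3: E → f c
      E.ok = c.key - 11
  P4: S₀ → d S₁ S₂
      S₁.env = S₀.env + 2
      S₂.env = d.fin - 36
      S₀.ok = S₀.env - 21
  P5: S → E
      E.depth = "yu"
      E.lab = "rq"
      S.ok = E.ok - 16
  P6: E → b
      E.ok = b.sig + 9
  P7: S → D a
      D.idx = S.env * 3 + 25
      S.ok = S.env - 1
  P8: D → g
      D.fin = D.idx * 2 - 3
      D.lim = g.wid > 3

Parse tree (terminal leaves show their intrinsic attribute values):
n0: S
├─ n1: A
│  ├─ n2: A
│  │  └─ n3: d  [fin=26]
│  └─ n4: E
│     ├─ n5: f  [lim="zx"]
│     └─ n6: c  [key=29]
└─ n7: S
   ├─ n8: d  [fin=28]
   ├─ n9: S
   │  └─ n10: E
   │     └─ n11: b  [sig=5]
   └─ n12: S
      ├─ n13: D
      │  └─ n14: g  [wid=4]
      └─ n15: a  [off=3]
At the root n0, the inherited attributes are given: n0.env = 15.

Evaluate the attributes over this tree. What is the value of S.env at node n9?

14

1. n0.env = 15  [given at root]
2. n3.fin = 26  [terminal]
3. n2.ok = true  [d.fin > 25]
4. n2.val = 14  [14]
5. n2.hot = true  [d.fin > 25]
6. n2.key = 30  [d.fin * 3 - 48]
7. n4.depth = "kp"  ["kp"]
8. n4.lab = "wm"  ["wm"]
9. n5.lim = "zx"  [terminal]
10. n6.key = 29  [terminal]
11. n4.ok = 18  [c.key - 11]
12. n1.ok = false  [A₁.ok == false]
13. n1.val = 9  [(if A₁.ok then A₁.val else E.ok) - 5]
14. n1.hot = false  [A₁.val > 14]
15. n1.key = -3  [A₁.key - 33]
16. n7.env = 12  [A.key + S₀.env]
17. n8.fin = 28  [terminal]
18. n9.env = 14  [S₀.env + 2]
19. n10.depth = "yu"  ["yu"]
20. n10.lab = "rq"  ["rq"]
21. n11.sig = 5  [terminal]
22. n10.ok = 14  [b.sig + 9]
23. n9.ok = -2  [E.ok - 16]
24. n12.env = -8  [d.fin - 36]
25. n13.idx = 1  [S.env * 3 + 25]
26. n14.wid = 4  [terminal]
27. n13.fin = -1  [D.idx * 2 - 3]
28. n13.lim = true  [g.wid > 3]
29. n15.off = 3  [terminal]
30. n12.ok = -9  [S.env - 1]
31. n7.ok = -9  [S₀.env - 21]
32. n0.ok = 8  [(if A.ok then A.key else A.val) - 1]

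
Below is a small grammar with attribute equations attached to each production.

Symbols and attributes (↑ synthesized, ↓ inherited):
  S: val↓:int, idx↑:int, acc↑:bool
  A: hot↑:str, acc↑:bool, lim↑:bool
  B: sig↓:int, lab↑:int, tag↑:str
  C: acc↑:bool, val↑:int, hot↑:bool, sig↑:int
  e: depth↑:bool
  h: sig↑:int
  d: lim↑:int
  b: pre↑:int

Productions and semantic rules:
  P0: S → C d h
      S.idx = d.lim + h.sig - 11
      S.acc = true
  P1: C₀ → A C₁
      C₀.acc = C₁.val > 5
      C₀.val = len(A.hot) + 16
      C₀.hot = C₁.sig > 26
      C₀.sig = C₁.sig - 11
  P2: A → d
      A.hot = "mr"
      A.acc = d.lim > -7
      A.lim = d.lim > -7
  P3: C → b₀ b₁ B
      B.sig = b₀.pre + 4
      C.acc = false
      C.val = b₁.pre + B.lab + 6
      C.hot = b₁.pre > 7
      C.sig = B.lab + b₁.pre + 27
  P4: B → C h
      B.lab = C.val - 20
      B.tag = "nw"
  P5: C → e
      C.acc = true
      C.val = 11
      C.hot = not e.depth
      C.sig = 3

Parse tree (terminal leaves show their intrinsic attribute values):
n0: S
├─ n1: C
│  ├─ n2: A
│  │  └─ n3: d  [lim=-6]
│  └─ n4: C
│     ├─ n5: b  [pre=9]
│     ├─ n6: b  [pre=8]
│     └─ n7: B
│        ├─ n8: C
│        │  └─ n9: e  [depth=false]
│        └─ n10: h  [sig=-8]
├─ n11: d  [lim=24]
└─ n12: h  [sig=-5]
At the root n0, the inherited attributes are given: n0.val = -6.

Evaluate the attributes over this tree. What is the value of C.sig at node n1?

15

1. n0.val = -6  [given at root]
2. n3.lim = -6  [terminal]
3. n2.hot = "mr"  ["mr"]
4. n2.acc = true  [d.lim > -7]
5. n2.lim = true  [d.lim > -7]
6. n5.pre = 9  [terminal]
7. n6.pre = 8  [terminal]
8. n7.sig = 13  [b₀.pre + 4]
9. n9.depth = false  [terminal]
10. n8.acc = true  [true]
11. n8.val = 11  [11]
12. n8.hot = true  [not e.depth]
13. n8.sig = 3  [3]
14. n10.sig = -8  [terminal]
15. n7.lab = -9  [C.val - 20]
16. n7.tag = "nw"  ["nw"]
17. n4.acc = false  [false]
18. n4.val = 5  [b₁.pre + B.lab + 6]
19. n4.hot = true  [b₁.pre > 7]
20. n4.sig = 26  [B.lab + b₁.pre + 27]
21. n1.acc = false  [C₁.val > 5]
22. n1.val = 18  [len(A.hot) + 16]
23. n1.hot = false  [C₁.sig > 26]
24. n1.sig = 15  [C₁.sig - 11]
25. n11.lim = 24  [terminal]
26. n12.sig = -5  [terminal]
27. n0.idx = 8  [d.lim + h.sig - 11]
28. n0.acc = true  [true]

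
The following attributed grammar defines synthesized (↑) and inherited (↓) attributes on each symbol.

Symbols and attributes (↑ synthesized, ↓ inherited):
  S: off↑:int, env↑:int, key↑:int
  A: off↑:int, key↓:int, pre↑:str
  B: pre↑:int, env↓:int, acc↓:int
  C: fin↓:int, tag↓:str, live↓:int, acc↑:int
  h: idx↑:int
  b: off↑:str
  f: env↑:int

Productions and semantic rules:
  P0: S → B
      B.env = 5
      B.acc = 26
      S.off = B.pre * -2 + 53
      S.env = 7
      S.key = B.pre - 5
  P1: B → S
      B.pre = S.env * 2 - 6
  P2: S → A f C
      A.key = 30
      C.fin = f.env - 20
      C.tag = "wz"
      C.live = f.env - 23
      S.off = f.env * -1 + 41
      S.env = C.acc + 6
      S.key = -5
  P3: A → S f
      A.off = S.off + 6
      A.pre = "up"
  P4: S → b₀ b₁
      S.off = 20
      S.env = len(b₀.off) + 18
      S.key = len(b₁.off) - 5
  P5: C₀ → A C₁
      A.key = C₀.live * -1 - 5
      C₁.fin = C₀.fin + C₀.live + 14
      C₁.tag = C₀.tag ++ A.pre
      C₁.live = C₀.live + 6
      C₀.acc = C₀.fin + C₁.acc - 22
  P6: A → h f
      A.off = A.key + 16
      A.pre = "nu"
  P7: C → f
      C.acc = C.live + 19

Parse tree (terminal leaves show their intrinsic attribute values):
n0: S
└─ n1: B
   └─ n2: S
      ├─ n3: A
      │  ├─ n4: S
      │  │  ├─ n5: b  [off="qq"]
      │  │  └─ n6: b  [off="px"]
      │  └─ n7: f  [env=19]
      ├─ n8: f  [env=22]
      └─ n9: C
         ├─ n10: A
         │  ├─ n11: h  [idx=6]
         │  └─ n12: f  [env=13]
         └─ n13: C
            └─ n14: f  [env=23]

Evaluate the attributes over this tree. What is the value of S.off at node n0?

1. n1.env = 5  [5]
2. n1.acc = 26  [26]
3. n3.key = 30  [30]
4. n5.off = "qq"  [terminal]
5. n6.off = "px"  [terminal]
6. n4.off = 20  [20]
7. n4.env = 20  [len(b₀.off) + 18]
8. n4.key = -3  [len(b₁.off) - 5]
9. n7.env = 19  [terminal]
10. n3.off = 26  [S.off + 6]
11. n3.pre = "up"  ["up"]
12. n8.env = 22  [terminal]
13. n9.fin = 2  [f.env - 20]
14. n9.tag = "wz"  ["wz"]
15. n9.live = -1  [f.env - 23]
16. n10.key = -4  [C₀.live * -1 - 5]
17. n11.idx = 6  [terminal]
18. n12.env = 13  [terminal]
19. n10.off = 12  [A.key + 16]
20. n10.pre = "nu"  ["nu"]
21. n13.fin = 15  [C₀.fin + C₀.live + 14]
22. n13.tag = "wznu"  [C₀.tag ++ A.pre]
23. n13.live = 5  [C₀.live + 6]
24. n14.env = 23  [terminal]
25. n13.acc = 24  [C.live + 19]
26. n9.acc = 4  [C₀.fin + C₁.acc - 22]
27. n2.off = 19  [f.env * -1 + 41]
28. n2.env = 10  [C.acc + 6]
29. n2.key = -5  [-5]
30. n1.pre = 14  [S.env * 2 - 6]
31. n0.off = 25  [B.pre * -2 + 53]
32. n0.env = 7  [7]
33. n0.key = 9  [B.pre - 5]

25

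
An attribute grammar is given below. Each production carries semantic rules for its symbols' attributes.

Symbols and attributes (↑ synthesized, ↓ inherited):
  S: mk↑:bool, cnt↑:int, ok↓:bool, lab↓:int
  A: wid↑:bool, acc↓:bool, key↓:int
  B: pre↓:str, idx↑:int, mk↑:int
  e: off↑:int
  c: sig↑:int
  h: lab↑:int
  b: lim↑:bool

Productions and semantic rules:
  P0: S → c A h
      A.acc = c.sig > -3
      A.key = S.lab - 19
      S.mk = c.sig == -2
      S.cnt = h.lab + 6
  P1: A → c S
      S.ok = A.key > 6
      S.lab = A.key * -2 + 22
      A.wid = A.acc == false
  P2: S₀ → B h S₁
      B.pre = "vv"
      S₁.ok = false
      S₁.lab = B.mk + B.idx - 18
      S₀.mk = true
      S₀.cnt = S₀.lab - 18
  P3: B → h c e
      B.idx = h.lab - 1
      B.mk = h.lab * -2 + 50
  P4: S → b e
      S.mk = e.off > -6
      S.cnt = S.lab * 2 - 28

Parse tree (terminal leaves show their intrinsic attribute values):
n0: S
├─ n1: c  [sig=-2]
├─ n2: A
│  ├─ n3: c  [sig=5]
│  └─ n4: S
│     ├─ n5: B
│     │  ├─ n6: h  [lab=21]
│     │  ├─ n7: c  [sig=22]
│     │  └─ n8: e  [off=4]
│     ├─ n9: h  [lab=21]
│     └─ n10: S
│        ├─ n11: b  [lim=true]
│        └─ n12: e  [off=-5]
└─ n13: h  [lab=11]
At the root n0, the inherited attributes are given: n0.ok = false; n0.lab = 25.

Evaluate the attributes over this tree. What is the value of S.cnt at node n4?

1. n0.ok = false  [given at root]
2. n0.lab = 25  [given at root]
3. n1.sig = -2  [terminal]
4. n2.acc = true  [c.sig > -3]
5. n2.key = 6  [S.lab - 19]
6. n3.sig = 5  [terminal]
7. n4.ok = false  [A.key > 6]
8. n4.lab = 10  [A.key * -2 + 22]
9. n5.pre = "vv"  ["vv"]
10. n6.lab = 21  [terminal]
11. n7.sig = 22  [terminal]
12. n8.off = 4  [terminal]
13. n5.idx = 20  [h.lab - 1]
14. n5.mk = 8  [h.lab * -2 + 50]
15. n9.lab = 21  [terminal]
16. n10.ok = false  [false]
17. n10.lab = 10  [B.mk + B.idx - 18]
18. n11.lim = true  [terminal]
19. n12.off = -5  [terminal]
20. n10.mk = true  [e.off > -6]
21. n10.cnt = -8  [S.lab * 2 - 28]
22. n4.mk = true  [true]
23. n4.cnt = -8  [S₀.lab - 18]
24. n2.wid = false  [A.acc == false]
25. n13.lab = 11  [terminal]
26. n0.mk = true  [c.sig == -2]
27. n0.cnt = 17  [h.lab + 6]

-8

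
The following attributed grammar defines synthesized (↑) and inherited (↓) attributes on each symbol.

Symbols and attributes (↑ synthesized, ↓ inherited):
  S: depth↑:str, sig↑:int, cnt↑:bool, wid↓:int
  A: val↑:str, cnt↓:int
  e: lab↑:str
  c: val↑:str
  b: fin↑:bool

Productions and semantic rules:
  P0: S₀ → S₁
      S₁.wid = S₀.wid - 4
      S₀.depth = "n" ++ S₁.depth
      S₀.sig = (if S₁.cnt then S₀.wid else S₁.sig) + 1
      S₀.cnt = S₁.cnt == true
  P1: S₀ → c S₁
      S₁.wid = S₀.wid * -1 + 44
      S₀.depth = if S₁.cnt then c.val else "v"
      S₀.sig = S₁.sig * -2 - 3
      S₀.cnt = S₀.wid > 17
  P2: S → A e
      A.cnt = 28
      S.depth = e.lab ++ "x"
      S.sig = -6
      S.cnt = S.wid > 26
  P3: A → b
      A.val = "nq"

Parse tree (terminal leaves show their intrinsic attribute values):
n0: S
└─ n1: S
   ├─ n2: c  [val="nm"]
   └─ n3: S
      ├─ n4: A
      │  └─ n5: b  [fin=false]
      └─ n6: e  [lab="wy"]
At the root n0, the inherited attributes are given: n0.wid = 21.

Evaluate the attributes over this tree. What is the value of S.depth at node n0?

1. n0.wid = 21  [given at root]
2. n1.wid = 17  [S₀.wid - 4]
3. n2.val = "nm"  [terminal]
4. n3.wid = 27  [S₀.wid * -1 + 44]
5. n4.cnt = 28  [28]
6. n5.fin = false  [terminal]
7. n4.val = "nq"  ["nq"]
8. n6.lab = "wy"  [terminal]
9. n3.depth = "wyx"  [e.lab ++ "x"]
10. n3.sig = -6  [-6]
11. n3.cnt = true  [S.wid > 26]
12. n1.depth = "nm"  [if S₁.cnt then c.val else "v"]
13. n1.sig = 9  [S₁.sig * -2 - 3]
14. n1.cnt = false  [S₀.wid > 17]
15. n0.depth = "nnm"  ["n" ++ S₁.depth]
16. n0.sig = 10  [(if S₁.cnt then S₀.wid else S₁.sig) + 1]
17. n0.cnt = false  [S₁.cnt == true]

"nnm"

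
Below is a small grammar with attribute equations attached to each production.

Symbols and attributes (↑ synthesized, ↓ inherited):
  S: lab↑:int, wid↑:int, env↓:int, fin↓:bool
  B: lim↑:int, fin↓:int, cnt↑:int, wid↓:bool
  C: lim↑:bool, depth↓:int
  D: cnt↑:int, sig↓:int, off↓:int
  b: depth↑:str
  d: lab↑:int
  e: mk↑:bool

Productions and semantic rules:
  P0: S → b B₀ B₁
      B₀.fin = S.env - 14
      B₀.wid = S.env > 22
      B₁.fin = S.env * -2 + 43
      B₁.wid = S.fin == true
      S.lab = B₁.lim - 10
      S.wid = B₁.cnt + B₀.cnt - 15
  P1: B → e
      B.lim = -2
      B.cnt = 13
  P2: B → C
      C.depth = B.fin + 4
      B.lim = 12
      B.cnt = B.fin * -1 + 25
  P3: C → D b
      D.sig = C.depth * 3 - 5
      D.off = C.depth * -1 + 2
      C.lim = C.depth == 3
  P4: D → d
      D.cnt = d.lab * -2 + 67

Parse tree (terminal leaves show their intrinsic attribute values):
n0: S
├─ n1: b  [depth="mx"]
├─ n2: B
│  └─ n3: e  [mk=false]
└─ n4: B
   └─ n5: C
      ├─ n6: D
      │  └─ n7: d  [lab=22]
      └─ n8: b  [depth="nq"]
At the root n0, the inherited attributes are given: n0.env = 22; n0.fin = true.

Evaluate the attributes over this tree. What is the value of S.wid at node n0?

24

1. n0.env = 22  [given at root]
2. n0.fin = true  [given at root]
3. n1.depth = "mx"  [terminal]
4. n2.fin = 8  [S.env - 14]
5. n2.wid = false  [S.env > 22]
6. n3.mk = false  [terminal]
7. n2.lim = -2  [-2]
8. n2.cnt = 13  [13]
9. n4.fin = -1  [S.env * -2 + 43]
10. n4.wid = true  [S.fin == true]
11. n5.depth = 3  [B.fin + 4]
12. n6.sig = 4  [C.depth * 3 - 5]
13. n6.off = -1  [C.depth * -1 + 2]
14. n7.lab = 22  [terminal]
15. n6.cnt = 23  [d.lab * -2 + 67]
16. n8.depth = "nq"  [terminal]
17. n5.lim = true  [C.depth == 3]
18. n4.lim = 12  [12]
19. n4.cnt = 26  [B.fin * -1 + 25]
20. n0.lab = 2  [B₁.lim - 10]
21. n0.wid = 24  [B₁.cnt + B₀.cnt - 15]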